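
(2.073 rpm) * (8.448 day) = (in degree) 9.079e+06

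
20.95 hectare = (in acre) 51.77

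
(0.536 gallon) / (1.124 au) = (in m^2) 1.207e-14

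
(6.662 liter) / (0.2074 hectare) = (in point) 0.009105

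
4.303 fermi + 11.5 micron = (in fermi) 1.15e+10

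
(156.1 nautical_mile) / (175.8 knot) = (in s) 3197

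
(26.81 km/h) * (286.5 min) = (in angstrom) 1.28e+15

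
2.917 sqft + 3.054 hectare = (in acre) 7.547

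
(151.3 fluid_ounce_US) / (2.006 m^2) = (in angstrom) 2.231e+07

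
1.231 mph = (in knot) 1.07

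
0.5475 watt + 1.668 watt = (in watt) 2.216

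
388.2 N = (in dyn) 3.882e+07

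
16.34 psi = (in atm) 1.112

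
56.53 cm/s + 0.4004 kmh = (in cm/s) 67.65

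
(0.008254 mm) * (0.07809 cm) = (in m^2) 6.446e-09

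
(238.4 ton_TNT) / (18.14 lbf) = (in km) 1.236e+07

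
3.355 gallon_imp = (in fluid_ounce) 515.7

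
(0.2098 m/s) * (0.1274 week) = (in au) 1.081e-07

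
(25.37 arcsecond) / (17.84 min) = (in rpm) 1.097e-06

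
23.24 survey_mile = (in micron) 3.74e+10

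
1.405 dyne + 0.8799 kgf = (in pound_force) 1.94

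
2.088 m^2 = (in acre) 0.000516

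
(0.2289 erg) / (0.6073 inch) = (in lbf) 3.336e-07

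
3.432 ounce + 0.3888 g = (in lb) 0.2154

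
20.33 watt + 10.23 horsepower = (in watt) 7649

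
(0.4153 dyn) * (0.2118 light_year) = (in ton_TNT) 1.989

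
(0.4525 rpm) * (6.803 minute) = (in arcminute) 6.649e+04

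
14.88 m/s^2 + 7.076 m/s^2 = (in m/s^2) 21.96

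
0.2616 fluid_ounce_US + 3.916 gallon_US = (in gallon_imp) 3.262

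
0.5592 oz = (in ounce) 0.5592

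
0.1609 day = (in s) 1.39e+04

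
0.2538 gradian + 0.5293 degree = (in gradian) 0.8419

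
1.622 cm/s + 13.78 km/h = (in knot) 7.472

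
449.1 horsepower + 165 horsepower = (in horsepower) 614.1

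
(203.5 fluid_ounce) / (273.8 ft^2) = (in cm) 0.02366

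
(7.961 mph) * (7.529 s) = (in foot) 87.91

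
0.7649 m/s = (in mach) 0.002246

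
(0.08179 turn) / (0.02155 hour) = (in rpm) 0.06326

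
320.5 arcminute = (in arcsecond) 1.923e+04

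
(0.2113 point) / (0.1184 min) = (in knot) 2.04e-05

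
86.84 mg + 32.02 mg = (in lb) 0.000262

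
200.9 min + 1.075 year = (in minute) 5.652e+05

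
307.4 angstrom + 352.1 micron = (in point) 0.9982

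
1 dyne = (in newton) 1e-05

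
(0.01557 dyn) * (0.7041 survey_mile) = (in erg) 1764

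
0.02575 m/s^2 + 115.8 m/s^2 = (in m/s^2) 115.8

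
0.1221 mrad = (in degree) 0.006996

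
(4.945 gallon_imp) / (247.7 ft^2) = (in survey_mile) 6.07e-07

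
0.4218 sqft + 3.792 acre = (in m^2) 1.535e+04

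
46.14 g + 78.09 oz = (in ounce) 79.72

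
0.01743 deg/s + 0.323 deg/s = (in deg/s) 0.3404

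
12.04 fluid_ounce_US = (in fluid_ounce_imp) 12.53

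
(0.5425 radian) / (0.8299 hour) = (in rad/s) 0.0001816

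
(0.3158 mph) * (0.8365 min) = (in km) 0.007086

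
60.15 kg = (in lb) 132.6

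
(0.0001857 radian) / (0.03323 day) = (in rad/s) 6.468e-08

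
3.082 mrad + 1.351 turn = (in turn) 1.351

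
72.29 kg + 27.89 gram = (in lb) 159.4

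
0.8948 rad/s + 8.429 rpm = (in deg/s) 101.8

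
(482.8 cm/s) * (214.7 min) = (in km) 62.19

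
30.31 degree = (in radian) 0.529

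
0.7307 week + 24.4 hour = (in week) 0.8759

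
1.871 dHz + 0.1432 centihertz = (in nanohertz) 1.885e+08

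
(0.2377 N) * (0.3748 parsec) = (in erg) 2.749e+22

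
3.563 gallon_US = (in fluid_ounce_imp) 474.7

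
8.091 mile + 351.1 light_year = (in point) 9.416e+21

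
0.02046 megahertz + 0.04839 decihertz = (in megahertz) 0.02046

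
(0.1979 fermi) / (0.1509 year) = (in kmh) 1.497e-22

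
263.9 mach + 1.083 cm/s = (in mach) 263.9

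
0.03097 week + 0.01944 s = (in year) 0.0005939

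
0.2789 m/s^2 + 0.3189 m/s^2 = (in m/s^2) 0.5978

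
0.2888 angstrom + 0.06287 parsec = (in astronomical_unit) 1.297e+04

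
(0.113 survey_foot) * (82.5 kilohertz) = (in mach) 8.345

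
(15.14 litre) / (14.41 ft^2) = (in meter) 0.01131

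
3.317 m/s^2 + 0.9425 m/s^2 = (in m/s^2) 4.26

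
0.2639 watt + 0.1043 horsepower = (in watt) 78.04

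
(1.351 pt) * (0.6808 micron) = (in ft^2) 3.493e-09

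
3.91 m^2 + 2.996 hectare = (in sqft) 3.225e+05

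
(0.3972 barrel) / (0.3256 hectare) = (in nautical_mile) 1.047e-08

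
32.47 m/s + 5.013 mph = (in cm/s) 3471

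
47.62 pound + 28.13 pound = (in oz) 1212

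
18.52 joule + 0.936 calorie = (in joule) 22.44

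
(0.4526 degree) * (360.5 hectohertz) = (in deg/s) 1.632e+04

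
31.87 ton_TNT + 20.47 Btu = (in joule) 1.333e+11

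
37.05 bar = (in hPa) 3.705e+04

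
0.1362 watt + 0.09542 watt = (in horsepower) 0.0003106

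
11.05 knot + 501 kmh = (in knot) 281.6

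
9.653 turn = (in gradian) 3861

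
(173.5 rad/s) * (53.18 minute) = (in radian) 5.536e+05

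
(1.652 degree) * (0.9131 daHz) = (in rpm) 2.514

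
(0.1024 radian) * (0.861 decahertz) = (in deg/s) 50.52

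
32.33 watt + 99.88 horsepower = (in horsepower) 99.92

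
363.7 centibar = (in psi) 52.75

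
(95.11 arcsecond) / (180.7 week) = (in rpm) 4.029e-11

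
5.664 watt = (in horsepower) 0.007596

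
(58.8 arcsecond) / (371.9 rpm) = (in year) 2.321e-13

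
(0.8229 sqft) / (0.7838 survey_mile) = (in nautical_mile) 3.273e-08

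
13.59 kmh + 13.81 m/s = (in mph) 39.34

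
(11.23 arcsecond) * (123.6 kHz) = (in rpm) 64.26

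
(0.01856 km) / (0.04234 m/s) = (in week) 0.0007248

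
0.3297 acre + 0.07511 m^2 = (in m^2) 1334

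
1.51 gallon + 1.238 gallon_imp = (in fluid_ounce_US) 383.6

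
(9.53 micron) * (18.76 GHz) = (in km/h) 6.436e+05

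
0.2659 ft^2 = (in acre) 6.104e-06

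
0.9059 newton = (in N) 0.9059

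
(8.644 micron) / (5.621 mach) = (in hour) 1.255e-12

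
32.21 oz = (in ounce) 32.21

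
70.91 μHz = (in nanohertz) 7.091e+04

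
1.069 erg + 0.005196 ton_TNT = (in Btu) 2.061e+04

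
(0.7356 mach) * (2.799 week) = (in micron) 4.24e+14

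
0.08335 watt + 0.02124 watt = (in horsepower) 0.0001403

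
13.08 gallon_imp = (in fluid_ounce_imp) 2093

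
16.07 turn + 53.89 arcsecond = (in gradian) 6428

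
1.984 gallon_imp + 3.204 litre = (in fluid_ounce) 413.3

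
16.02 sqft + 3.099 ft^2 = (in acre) 0.0004389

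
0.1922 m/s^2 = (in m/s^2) 0.1922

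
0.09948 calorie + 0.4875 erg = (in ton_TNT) 9.948e-11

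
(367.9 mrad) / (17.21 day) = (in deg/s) 1.418e-05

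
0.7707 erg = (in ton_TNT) 1.842e-17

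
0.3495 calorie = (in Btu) 0.001386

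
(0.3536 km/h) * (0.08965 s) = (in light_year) 9.308e-19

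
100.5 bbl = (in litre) 1.598e+04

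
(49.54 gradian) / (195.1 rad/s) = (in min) 6.648e-05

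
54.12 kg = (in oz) 1909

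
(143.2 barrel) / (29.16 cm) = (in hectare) 0.007808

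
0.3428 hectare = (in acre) 0.8471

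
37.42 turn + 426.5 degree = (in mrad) 2.426e+05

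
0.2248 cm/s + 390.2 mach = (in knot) 2.583e+05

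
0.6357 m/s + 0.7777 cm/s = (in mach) 0.00189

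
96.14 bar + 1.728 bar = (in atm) 96.59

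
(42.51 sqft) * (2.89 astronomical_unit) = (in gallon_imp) 3.756e+14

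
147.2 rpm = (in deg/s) 883.2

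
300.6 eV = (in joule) 4.816e-17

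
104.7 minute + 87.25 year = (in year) 87.25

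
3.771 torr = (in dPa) 5028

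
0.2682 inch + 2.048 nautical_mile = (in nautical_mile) 2.048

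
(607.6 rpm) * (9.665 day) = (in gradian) 3.383e+09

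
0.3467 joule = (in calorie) 0.08286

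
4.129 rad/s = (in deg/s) 236.6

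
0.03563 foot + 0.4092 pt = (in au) 7.356e-14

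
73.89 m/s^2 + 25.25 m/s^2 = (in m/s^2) 99.14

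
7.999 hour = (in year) 0.0009131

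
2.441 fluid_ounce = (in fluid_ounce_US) 2.441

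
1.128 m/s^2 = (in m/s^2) 1.128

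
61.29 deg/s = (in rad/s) 1.07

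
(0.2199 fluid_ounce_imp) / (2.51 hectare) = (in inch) 9.8e-09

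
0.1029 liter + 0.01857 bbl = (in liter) 3.055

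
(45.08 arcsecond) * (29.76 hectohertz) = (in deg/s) 37.27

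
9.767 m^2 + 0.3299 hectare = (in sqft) 3.562e+04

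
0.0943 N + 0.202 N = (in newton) 0.2963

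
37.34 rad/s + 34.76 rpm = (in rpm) 391.3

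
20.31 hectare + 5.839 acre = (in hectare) 22.67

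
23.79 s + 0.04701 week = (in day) 0.3293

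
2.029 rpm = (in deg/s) 12.17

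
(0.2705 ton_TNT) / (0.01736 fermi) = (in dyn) 6.519e+30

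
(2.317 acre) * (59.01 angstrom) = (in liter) 0.05533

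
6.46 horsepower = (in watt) 4817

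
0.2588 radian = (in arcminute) 889.7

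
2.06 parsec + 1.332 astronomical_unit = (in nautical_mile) 3.432e+13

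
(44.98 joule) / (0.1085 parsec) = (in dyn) 1.344e-09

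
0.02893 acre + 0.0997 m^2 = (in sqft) 1261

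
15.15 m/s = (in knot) 29.45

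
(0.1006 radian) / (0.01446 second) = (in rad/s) 6.957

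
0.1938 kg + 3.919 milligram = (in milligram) 1.938e+05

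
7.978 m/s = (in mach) 0.02343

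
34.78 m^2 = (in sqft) 374.4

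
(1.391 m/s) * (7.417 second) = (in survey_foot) 33.85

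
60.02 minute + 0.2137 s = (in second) 3601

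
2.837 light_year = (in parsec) 0.8698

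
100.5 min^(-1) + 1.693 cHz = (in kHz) 0.001692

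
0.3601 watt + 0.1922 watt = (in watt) 0.5523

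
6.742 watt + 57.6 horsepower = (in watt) 4.296e+04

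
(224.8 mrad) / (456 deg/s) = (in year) 8.957e-10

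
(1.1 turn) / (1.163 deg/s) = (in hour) 0.09458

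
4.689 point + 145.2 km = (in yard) 1.588e+05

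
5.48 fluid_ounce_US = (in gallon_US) 0.04281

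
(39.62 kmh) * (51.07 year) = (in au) 0.1185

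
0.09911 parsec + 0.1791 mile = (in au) 2.044e+04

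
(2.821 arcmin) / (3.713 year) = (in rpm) 6.692e-11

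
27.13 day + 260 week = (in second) 1.596e+08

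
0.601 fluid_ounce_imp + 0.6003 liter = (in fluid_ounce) 20.88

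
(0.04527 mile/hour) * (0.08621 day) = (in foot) 494.6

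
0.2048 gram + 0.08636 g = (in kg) 0.0002912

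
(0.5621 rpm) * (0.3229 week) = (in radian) 1.15e+04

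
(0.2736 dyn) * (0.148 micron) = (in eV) 2.527e+06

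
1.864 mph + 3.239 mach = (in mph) 2469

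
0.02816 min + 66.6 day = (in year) 0.1825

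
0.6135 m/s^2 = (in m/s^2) 0.6135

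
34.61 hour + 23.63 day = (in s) 2.166e+06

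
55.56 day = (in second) 4.8e+06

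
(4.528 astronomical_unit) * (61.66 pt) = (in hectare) 1.473e+06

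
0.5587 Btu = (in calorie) 140.9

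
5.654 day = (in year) 0.01549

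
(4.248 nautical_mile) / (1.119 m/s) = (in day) 0.08137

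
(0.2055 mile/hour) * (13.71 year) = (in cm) 3.972e+09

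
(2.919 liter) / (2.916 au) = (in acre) 1.653e-18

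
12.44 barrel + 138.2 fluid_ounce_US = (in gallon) 523.6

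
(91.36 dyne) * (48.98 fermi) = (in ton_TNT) 1.07e-26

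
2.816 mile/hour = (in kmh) 4.532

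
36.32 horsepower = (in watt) 2.708e+04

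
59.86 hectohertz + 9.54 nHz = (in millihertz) 5.986e+06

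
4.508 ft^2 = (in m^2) 0.4188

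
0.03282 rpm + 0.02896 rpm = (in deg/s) 0.3707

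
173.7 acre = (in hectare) 70.29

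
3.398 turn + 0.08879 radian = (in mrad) 2.144e+04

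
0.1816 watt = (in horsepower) 0.0002435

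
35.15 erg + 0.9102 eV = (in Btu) 3.332e-09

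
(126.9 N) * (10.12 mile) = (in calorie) 4.94e+05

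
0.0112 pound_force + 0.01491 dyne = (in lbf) 0.0112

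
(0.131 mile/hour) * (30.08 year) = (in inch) 2.187e+09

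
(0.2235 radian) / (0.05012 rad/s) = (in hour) 0.001239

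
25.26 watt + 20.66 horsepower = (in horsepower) 20.69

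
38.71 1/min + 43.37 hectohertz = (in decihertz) 4.338e+04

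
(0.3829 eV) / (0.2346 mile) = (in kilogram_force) 1.657e-23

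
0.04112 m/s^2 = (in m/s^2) 0.04112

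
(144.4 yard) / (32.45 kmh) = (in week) 2.422e-05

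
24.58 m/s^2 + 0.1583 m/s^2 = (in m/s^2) 24.74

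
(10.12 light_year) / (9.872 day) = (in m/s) 1.122e+11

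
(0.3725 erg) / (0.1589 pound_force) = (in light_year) 5.57e-24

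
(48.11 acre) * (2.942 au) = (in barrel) 5.39e+17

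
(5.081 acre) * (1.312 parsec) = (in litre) 8.324e+23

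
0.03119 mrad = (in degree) 0.001787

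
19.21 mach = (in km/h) 2.355e+04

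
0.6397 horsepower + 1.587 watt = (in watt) 478.6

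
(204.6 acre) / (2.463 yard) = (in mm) 3.676e+08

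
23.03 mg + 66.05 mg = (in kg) 8.908e-05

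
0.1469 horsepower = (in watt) 109.5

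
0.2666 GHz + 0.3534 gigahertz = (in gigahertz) 0.62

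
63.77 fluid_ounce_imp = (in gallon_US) 0.4787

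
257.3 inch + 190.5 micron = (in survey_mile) 0.004061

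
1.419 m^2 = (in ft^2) 15.27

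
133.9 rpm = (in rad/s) 14.02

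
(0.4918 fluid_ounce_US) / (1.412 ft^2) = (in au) 7.411e-16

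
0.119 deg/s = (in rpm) 0.01983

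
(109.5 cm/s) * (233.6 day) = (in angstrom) 2.21e+17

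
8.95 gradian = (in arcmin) 483.3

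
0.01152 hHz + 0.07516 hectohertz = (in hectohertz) 0.08668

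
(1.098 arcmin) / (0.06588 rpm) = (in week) 7.655e-08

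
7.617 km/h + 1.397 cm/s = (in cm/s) 213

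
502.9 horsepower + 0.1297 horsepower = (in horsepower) 503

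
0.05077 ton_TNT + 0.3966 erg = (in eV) 1.326e+27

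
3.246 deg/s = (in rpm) 0.541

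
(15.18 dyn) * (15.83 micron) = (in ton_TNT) 5.743e-19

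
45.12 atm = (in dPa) 4.572e+07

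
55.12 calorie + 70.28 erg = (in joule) 230.6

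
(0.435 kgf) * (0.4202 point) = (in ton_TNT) 1.511e-13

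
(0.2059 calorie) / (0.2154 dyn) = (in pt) 1.134e+09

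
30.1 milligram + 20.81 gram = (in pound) 0.04594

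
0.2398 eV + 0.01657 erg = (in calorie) 3.96e-10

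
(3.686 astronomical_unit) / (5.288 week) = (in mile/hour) 3.857e+05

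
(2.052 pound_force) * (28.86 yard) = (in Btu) 0.2283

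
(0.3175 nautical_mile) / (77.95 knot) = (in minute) 0.2444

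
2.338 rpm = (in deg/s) 14.03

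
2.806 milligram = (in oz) 9.898e-05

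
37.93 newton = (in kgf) 3.868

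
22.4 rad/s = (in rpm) 213.9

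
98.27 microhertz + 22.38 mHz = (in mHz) 22.48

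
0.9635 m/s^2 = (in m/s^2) 0.9635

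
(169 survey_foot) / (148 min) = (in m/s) 0.005801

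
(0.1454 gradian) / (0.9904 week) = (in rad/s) 3.813e-09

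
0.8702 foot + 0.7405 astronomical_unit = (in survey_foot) 3.634e+11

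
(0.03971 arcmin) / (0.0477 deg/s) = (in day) 1.606e-07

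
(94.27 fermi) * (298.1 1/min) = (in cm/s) 4.684e-11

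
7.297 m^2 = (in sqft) 78.54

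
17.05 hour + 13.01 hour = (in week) 0.1789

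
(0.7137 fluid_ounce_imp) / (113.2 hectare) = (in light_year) 1.893e-27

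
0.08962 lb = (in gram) 40.65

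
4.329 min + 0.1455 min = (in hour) 0.07458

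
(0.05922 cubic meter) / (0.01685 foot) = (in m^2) 11.53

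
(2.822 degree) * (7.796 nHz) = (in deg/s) 2.2e-08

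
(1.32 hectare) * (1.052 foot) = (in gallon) 1.118e+06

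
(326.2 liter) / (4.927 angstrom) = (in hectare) 6.621e+04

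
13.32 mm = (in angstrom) 1.332e+08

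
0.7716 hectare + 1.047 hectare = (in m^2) 1.819e+04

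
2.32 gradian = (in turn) 0.0058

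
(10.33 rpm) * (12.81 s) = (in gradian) 882.2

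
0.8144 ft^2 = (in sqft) 0.8144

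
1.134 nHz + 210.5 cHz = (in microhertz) 2.105e+06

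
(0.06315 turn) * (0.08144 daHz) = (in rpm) 3.086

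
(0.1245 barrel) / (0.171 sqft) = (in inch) 49.05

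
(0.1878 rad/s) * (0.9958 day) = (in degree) 9.258e+05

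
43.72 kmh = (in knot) 23.61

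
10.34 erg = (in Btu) 9.8e-10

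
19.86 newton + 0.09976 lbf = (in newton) 20.3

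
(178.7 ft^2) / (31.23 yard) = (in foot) 1.907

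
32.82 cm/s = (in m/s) 0.3282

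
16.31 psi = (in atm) 1.11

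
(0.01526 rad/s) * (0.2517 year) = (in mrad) 1.211e+08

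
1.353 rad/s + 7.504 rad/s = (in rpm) 84.58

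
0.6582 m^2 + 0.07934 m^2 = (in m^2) 0.7375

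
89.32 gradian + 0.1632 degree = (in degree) 80.55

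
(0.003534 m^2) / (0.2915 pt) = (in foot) 112.7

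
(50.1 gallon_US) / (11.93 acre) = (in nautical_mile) 2.121e-09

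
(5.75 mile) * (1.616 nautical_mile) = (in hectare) 2769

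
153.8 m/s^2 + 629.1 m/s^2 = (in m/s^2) 782.9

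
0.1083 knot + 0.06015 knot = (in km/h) 0.312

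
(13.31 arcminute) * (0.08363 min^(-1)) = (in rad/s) 5.397e-06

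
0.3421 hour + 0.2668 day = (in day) 0.2811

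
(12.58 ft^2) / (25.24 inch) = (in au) 1.219e-11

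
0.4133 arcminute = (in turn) 1.913e-05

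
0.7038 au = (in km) 1.053e+08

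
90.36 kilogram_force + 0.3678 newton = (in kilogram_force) 90.4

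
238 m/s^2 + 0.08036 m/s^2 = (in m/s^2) 238.1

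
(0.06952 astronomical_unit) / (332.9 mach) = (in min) 1529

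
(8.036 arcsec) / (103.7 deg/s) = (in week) 3.559e-11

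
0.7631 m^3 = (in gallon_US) 201.6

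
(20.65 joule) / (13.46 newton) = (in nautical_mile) 0.0008284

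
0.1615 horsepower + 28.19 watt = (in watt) 148.6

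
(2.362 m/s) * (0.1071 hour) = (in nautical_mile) 0.4917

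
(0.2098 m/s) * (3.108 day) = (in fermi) 5.634e+19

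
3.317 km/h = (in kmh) 3.317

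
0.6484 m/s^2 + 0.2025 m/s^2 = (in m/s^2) 0.8509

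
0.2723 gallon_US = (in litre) 1.031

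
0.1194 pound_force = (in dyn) 5.311e+04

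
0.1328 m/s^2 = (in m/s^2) 0.1328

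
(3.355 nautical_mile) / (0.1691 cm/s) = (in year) 0.1165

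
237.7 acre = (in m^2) 9.619e+05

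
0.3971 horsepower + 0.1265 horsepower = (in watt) 390.4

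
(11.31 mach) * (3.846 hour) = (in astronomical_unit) 0.0003564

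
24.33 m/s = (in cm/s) 2433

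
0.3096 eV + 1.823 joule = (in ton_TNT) 4.357e-10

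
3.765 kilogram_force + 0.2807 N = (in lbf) 8.364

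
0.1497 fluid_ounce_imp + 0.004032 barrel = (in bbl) 0.004059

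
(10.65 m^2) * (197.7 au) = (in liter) 3.15e+17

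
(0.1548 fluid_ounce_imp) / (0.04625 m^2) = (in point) 0.2696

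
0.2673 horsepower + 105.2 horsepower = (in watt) 7.865e+04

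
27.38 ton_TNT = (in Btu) 1.086e+08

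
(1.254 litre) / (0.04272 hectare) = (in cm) 0.0002935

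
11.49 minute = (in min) 11.49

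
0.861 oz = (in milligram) 2.441e+04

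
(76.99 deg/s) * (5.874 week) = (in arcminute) 1.641e+10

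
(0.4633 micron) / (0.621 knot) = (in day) 1.678e-11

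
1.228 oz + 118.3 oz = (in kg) 3.389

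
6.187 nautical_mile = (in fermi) 1.146e+19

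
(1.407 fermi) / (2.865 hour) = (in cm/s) 1.364e-17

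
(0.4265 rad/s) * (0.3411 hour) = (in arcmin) 1.8e+06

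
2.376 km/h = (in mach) 0.001938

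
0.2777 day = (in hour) 6.665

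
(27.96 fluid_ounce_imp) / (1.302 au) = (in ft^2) 4.39e-14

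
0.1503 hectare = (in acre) 0.3714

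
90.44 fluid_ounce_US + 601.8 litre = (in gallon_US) 159.7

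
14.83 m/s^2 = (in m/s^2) 14.83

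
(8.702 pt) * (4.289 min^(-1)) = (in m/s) 0.0002194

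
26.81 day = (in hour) 643.4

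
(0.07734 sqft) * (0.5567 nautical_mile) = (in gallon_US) 1957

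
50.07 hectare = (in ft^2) 5.389e+06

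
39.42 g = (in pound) 0.08691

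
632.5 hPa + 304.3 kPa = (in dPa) 3.676e+06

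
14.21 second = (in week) 2.35e-05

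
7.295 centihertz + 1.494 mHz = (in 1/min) 4.467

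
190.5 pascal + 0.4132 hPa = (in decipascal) 2318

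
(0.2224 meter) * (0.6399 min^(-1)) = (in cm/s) 0.2372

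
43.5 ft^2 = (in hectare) 0.0004041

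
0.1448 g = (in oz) 0.005108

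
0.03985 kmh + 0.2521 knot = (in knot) 0.2736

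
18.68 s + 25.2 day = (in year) 0.06904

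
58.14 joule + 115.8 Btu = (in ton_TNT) 2.921e-05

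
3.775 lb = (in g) 1712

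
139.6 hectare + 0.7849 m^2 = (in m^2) 1.396e+06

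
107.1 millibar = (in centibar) 10.71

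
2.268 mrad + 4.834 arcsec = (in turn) 0.0003647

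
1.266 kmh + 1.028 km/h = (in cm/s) 63.72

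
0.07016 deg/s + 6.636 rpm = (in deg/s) 39.89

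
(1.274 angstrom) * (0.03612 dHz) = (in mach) 1.351e-15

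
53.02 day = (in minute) 7.635e+04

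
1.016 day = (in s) 8.778e+04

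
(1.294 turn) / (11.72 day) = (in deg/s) 0.00046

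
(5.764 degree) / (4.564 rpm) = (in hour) 5.847e-05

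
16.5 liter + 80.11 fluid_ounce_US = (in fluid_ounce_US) 638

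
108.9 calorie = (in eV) 2.844e+21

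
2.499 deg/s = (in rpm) 0.4165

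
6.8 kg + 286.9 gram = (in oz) 250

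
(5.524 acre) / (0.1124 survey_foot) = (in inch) 2.569e+07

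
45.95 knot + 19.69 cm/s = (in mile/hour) 53.32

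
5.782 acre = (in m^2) 2.34e+04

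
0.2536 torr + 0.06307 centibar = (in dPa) 968.8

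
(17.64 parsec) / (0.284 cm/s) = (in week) 3.169e+14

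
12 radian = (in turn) 1.91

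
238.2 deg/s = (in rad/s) 4.157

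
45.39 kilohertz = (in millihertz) 4.539e+07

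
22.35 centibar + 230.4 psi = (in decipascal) 1.611e+07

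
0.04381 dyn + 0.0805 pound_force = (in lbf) 0.0805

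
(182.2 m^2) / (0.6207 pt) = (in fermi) 8.321e+20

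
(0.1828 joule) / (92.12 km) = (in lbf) 4.461e-07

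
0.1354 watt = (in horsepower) 0.0001816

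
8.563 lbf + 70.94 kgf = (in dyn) 7.338e+07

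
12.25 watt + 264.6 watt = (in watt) 276.9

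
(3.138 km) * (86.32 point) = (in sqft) 1029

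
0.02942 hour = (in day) 0.001226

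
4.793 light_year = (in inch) 1.785e+18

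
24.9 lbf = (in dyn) 1.108e+07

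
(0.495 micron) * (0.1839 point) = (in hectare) 3.211e-15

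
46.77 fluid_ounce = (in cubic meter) 0.001383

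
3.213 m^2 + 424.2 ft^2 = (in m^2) 42.62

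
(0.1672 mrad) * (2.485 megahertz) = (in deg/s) 2.381e+04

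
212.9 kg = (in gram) 2.129e+05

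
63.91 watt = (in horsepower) 0.0857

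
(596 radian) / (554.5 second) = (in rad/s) 1.075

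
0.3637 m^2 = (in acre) 8.987e-05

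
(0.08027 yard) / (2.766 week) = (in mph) 9.815e-08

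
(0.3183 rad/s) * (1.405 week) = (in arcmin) 9.298e+08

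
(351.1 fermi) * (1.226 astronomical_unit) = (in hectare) 6.439e-06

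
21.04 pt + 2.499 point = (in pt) 23.54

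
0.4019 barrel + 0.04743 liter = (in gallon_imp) 14.07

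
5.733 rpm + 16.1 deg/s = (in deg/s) 50.5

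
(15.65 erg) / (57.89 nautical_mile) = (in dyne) 1.46e-06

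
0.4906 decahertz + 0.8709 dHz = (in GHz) 4.993e-09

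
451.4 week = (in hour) 7.584e+04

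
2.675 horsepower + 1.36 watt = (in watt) 1996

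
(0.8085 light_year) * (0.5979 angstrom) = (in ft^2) 4.923e+06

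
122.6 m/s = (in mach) 0.3601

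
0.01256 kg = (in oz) 0.443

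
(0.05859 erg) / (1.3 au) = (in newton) 3.013e-20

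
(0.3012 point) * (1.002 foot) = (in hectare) 3.245e-09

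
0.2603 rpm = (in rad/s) 0.02726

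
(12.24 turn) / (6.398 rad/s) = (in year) 3.812e-07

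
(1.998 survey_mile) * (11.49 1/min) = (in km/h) 2217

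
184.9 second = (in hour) 0.05136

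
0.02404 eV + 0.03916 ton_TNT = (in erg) 1.638e+15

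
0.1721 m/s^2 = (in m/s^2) 0.1721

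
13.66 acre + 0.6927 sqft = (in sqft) 5.95e+05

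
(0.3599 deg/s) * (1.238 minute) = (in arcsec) 9.624e+04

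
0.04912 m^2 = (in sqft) 0.5287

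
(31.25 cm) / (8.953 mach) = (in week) 1.695e-10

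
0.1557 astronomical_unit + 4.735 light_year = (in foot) 1.47e+17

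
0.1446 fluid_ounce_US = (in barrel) 2.69e-05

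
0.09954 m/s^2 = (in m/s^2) 0.09954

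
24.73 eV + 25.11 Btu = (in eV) 1.654e+23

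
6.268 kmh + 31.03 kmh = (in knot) 20.14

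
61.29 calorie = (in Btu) 0.2431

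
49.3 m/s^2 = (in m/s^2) 49.3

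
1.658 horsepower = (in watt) 1236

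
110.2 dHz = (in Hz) 11.02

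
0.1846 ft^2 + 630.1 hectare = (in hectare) 630.1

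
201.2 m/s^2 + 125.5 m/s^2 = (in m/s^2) 326.7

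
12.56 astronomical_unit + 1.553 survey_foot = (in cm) 1.879e+14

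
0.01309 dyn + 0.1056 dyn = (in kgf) 1.21e-07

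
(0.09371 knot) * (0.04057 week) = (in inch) 4.657e+04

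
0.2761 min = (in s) 16.57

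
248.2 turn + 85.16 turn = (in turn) 333.4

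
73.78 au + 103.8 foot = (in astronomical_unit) 73.78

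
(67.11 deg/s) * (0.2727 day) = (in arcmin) 9.487e+07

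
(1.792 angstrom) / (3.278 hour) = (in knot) 2.952e-14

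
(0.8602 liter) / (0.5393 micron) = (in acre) 0.3941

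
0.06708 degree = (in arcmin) 4.025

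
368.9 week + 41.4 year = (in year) 48.47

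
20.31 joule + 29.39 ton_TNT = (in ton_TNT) 29.39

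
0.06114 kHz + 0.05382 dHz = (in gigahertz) 6.115e-08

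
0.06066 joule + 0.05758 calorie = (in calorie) 0.07208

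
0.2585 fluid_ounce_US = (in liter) 0.007645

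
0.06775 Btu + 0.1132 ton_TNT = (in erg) 4.736e+15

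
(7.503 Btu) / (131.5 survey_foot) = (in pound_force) 44.4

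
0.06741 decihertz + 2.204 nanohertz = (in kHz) 6.741e-06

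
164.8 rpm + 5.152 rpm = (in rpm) 170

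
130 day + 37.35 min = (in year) 0.3562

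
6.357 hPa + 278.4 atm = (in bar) 282.1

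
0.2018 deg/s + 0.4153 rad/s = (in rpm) 3.999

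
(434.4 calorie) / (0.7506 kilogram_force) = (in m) 246.9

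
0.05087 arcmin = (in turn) 2.355e-06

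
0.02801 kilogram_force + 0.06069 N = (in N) 0.3354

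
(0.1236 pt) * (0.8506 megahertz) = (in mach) 0.1089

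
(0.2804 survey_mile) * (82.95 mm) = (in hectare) 0.003743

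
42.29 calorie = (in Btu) 0.1677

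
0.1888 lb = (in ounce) 3.021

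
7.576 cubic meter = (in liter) 7576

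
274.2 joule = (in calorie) 65.54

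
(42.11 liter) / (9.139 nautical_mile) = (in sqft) 2.678e-05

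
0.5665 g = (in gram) 0.5665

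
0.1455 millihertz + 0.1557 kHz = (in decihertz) 1557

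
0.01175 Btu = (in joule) 12.4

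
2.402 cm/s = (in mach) 7.054e-05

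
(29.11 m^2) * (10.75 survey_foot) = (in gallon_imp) 2.098e+04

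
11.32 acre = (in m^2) 4.581e+04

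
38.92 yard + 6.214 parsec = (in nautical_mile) 1.035e+14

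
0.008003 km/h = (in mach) 6.529e-06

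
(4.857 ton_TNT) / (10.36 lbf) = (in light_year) 4.661e-08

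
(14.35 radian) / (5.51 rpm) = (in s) 24.87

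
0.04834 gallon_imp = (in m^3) 0.0002198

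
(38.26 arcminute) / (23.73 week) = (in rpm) 7.405e-09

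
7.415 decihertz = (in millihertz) 741.5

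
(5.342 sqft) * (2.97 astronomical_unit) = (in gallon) 5.825e+13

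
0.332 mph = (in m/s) 0.1484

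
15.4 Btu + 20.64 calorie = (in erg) 1.633e+11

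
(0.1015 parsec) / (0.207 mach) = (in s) 4.444e+13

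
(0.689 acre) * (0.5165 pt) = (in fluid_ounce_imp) 1.788e+04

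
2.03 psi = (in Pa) 1.4e+04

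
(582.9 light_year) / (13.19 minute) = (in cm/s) 6.968e+17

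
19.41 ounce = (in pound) 1.213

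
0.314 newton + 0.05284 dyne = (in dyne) 3.14e+04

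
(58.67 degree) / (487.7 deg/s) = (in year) 3.815e-09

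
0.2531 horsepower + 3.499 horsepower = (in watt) 2798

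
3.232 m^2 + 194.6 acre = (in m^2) 7.875e+05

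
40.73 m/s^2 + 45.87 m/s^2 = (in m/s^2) 86.6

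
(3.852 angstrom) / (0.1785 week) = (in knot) 6.936e-15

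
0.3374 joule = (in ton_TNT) 8.064e-11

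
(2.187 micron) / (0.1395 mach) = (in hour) 1.279e-11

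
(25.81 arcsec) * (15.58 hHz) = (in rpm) 1.862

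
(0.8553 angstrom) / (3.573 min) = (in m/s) 3.99e-13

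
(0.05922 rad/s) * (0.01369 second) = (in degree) 0.04645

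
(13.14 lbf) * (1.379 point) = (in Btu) 2.695e-05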